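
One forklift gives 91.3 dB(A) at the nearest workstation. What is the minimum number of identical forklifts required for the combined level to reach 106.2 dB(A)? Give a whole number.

The shortfall is 106.2 − 91.3 = 14.9 dB, and N units add 10·log₁₀ N, so need 10·log₁₀ N ≥ 14.9.
N ≥ 10^(14.9/10) = 30.903, so N = 31.

31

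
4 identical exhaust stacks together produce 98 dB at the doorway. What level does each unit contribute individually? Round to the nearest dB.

92 dB

Dividing the total intensity by 4 lowers the level by 10·log₁₀ 4 = 6.021 dB: L₁ = 98 − 6.021.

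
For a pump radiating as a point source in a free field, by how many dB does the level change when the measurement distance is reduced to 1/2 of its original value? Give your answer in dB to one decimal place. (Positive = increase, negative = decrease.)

A point source loses 6 dB per doubling of distance; generally ΔL = −20·log₁₀(r₂/r₁).
ΔL = −20·log₁₀(0.5) = +6.02 dB.

+6.0 dB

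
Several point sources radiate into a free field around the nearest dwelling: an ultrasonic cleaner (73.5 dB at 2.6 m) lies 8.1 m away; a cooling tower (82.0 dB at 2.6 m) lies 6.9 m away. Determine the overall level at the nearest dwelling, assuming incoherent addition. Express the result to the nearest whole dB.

Propagate each source to the receiver with L = L_ref − 20·log₁₀(r/r_ref), then add intensities.
ultrasonic cleaner: 73.5 − 20·log₁₀(8.1/2.6) = 73.5 − 9.87 = 63.63 dB.
cooling tower: 82.0 − 20·log₁₀(6.9/2.6) = 82.0 − 8.48 = 73.52 dB.
Σ 10^(L/10) = 2.481e+07 → L_total = 10·log₁₀(2.481e+07) = 73.95 dB.

74 dB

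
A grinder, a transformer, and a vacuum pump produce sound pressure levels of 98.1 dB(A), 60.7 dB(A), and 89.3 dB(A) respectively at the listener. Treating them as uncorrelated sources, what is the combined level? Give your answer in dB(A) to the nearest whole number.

99 dB(A)

For uncorrelated sources the intensities add, so convert each level to linear form, sum, and take 10·log₁₀ of the total.
Σ 10^(L/10) = 10^(98.1/10) + 10^(60.7/10) + 10^(89.3/10) = 7.309e+09.
L_total = 10·log₁₀(7.309e+09) = 98.64 dB(A).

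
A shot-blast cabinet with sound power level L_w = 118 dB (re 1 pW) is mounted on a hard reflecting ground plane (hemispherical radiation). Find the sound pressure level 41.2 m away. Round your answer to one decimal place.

77.7 dB

Free-field hemispherical radiation: L_p = L_w − 10·log₁₀(2π·r²), r = 41.2 m.
2π·r² = 1.067e+04 m², 10·log₁₀ of that is 40.280 dB.
L_p = 118 − 40.280 = 77.72 dB.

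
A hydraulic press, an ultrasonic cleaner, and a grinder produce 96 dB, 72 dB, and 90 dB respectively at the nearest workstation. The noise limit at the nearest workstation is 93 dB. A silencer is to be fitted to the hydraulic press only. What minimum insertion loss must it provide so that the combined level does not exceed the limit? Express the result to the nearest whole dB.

The untreated sources together contribute 10^(72/10) + 10^(90/10) = 1.016e+09, i.e. 90.07 dB.
To meet 93 dB overall, the treated hydraulic press may contribute at most 10^(93/10) − 1.016e+09 = 9.794e+08, i.e. 89.91 dB.
Required insertion loss = 96 − 89.91 = 6.09 dB.

6 dB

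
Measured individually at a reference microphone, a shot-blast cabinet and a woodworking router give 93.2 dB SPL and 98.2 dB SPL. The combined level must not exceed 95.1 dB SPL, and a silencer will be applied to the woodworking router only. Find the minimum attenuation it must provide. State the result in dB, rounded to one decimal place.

The untreated sources together contribute 10^(93.2/10) = 2.089e+09, i.e. 93.20 dB SPL.
To meet 95.1 dB SPL overall, the treated woodworking router may contribute at most 10^(95.1/10) − 2.089e+09 = 1.147e+09, i.e. 90.59 dB SPL.
Required insertion loss = 98.2 − 90.59 = 7.61 dB.

7.6 dB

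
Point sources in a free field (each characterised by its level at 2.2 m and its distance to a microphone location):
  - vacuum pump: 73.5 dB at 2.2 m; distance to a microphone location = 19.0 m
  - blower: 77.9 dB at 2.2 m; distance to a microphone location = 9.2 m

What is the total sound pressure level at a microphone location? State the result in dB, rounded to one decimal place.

65.8 dB

Propagate each source to the receiver with L = L_ref − 20·log₁₀(r/r_ref), then add intensities.
vacuum pump: 73.5 − 20·log₁₀(19.0/2.2) = 73.5 − 18.73 = 54.77 dB.
blower: 77.9 − 20·log₁₀(9.2/2.2) = 77.9 − 12.43 = 65.47 dB.
Σ 10^(L/10) = 3.826e+06 → L_total = 10·log₁₀(3.826e+06) = 65.83 dB.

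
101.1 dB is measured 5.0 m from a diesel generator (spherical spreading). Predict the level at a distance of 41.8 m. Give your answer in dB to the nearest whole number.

83 dB

Spherical spreading from a point source gives a 20·log₁₀(r₂/r₁) drop.
L₂ = 101.1 − 20·log₁₀(41.8/5.0) = 101.1 − 18.444 = 82.66 dB.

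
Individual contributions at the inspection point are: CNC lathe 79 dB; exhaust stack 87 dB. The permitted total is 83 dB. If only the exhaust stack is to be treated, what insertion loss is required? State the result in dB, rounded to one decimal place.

Everything except the exhaust stack sums to 10^(79/10) = 7.943e+07 in linear terms, 79.00 dB.
The limit corresponds to 10^(83/10) = 1.995e+08; subtracting the fixed part leaves 1.201e+08 for the exhaust stack, i.e. 80.80 dB.
So the exhaust stack must be reduced from 87 to 80.80 dB: IL = 6.20 dB.

6.2 dB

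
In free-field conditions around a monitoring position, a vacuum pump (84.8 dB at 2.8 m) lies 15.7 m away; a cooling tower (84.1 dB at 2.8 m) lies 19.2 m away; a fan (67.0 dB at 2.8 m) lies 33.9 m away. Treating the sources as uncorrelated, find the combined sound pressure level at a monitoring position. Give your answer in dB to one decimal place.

First find each source's level at the receiver (point-source: −20·log₁₀(r/r_ref)), then combine on an intensity basis.
vacuum pump: 84.8 − 20·log₁₀(15.7/2.8) = 84.8 − 14.97 = 69.83 dB.
cooling tower: 84.1 − 20·log₁₀(19.2/2.8) = 84.1 − 16.72 = 67.38 dB.
fan: 67.0 − 20·log₁₀(33.9/2.8) = 67.0 − 21.66 = 45.34 dB.
Σ 10^(L/10) = 1.511e+07 → L_total = 10·log₁₀(1.511e+07) = 71.79 dB.

71.8 dB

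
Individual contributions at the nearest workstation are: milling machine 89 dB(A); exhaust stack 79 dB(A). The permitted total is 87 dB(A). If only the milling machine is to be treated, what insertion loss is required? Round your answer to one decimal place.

Everything except the milling machine sums to 10^(79/10) = 7.943e+07 in linear terms, 79.00 dB(A).
The limit corresponds to 10^(87/10) = 5.012e+08; subtracting the fixed part leaves 4.218e+08 for the milling machine, i.e. 86.25 dB(A).
So the milling machine must be reduced from 89 to 86.25 dB(A): IL = 2.75 dB.

2.7 dB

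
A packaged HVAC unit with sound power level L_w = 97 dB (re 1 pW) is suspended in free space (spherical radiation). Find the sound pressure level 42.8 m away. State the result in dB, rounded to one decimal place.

53.4 dB

The power spreads over a sphere of area 4π·r², so L_p = L_w − 10·log₁₀(4π·r²).
4π·r² = 2.302e+04 m², 10·log₁₀ of that is 43.621 dB.
L_p = 97 − 43.621 = 53.38 dB.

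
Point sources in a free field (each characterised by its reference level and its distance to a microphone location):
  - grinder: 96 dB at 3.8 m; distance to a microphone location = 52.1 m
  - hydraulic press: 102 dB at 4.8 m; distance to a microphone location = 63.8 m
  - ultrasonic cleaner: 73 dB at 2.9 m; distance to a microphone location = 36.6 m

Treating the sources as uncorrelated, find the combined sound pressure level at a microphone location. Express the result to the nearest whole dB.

80 dB

First find each source's level at the receiver (point-source: −20·log₁₀(r/r_ref)), then combine on an intensity basis.
grinder: 96 − 20·log₁₀(52.1/3.8) = 96 − 22.74 = 73.26 dB.
hydraulic press: 102 − 20·log₁₀(63.8/4.8) = 102 − 22.47 = 79.53 dB.
ultrasonic cleaner: 73 − 20·log₁₀(36.6/2.9) = 73 − 22.02 = 50.98 dB.
Σ 10^(L/10) = 1.110e+08 → L_total = 10·log₁₀(1.110e+08) = 80.45 dB.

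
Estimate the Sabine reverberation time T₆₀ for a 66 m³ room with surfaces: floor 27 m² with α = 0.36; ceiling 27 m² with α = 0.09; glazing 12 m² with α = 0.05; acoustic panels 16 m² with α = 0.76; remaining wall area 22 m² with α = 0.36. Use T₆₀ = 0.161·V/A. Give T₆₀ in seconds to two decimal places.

0.32 s

A = Σ Sᵢαᵢ = 27·0.36 + 27·0.09 + 12·0.05 + 16·0.76 + 22·0.36 = 32.83 m².
T₆₀ = 0.161·V/A = 0.161·66/32.83 = 0.324 s.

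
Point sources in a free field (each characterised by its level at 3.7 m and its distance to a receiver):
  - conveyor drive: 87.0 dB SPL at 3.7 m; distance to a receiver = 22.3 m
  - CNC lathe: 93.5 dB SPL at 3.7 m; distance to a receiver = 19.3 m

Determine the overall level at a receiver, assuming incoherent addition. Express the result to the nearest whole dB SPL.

80 dB SPL

Propagate each source to the receiver with L = L_ref − 20·log₁₀(r/r_ref), then add intensities.
conveyor drive: 87.0 − 20·log₁₀(22.3/3.7) = 87.0 − 15.60 = 71.40 dB SPL.
CNC lathe: 93.5 − 20·log₁₀(19.3/3.7) = 93.5 − 14.35 = 79.15 dB SPL.
Σ 10^(L/10) = 9.608e+07 → L_total = 10·log₁₀(9.608e+07) = 79.83 dB SPL.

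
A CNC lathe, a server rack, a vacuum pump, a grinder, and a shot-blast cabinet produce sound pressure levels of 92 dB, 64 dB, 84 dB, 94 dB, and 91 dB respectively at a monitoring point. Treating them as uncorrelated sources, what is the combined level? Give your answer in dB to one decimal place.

97.5 dB

For uncorrelated sources the intensities add, so convert each level to linear form, sum, and take 10·log₁₀ of the total.
Σ 10^(L/10) = 10^(92/10) + 10^(64/10) + 10^(84/10) + 10^(94/10) + 10^(91/10) = 5.609e+09.
L_total = 10·log₁₀(5.609e+09) = 97.49 dB.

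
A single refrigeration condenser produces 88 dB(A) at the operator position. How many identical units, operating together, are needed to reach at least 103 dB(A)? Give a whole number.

Need L₁ + 10·log₁₀ N ≥ 103, i.e. log₁₀ N ≥ 1.50.
N ≥ 10^(15.0/10) = 31.623, so N = 32.

32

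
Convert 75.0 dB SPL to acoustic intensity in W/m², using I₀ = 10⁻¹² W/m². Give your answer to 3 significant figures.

L = 10·log₁₀(I/I₀) ⇒ I = I₀·10^(L/10) = 10⁻¹² × 10^7.50.

3.16e-05 W/m²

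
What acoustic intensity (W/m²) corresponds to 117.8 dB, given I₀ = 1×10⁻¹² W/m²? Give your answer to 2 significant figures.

0.60 W/m²

I = I₀·10^(L/10) = 10⁻¹² × 10^(117.8/10) = 10^(-0.220).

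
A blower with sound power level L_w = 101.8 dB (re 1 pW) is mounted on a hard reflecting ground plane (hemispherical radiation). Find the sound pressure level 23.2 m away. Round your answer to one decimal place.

Free-field hemispherical radiation: L_p = L_w − 10·log₁₀(2π·r²), r = 23.2 m.
2π·r² = 3382 m², 10·log₁₀ of that is 35.292 dB.
L_p = 101.8 − 35.292 = 66.51 dB.

66.5 dB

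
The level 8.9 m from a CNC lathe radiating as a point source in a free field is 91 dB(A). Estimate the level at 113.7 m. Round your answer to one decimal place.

68.9 dB(A)

For a point source, L₂ = L₁ − 20·log₁₀(r₂/r₁).
L₂ = 91 − 20·log₁₀(113.7/8.9) = 91 − 22.127 = 68.87 dB(A).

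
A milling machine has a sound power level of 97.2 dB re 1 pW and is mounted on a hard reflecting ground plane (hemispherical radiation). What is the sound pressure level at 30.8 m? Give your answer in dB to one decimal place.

59.4 dB

The power spreads over a hemisphere of area 2π·r², so L_p = L_w − 10·log₁₀(2π·r²).
2π·r² = 5960 m², 10·log₁₀ of that is 37.753 dB.
L_p = 97.2 − 37.753 = 59.45 dB.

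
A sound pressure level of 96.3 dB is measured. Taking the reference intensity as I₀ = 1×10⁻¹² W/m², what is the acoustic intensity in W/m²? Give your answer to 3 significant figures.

I/I₀ = 10^(96.3/10) = 4.266e+09, so I = 4.266e+09 × 10⁻¹² W/m².

0.00427 W/m²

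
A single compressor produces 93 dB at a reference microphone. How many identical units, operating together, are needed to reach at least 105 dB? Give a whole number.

The shortfall is 105 − 93 = 12.0 dB, and N units add 10·log₁₀ N, so need 10·log₁₀ N ≥ 12.0.
N ≥ 10^(12.0/10) = 15.849, so N = 16.

16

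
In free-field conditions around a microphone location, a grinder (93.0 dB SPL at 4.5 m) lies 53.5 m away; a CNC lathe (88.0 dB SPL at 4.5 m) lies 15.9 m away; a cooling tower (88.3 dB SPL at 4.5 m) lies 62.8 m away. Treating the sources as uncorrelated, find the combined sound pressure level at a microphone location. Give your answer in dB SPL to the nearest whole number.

First find each source's level at the receiver (point-source: −20·log₁₀(r/r_ref)), then combine on an intensity basis.
grinder: 93.0 − 20·log₁₀(53.5/4.5) = 93.0 − 21.50 = 71.50 dB SPL.
CNC lathe: 88.0 − 20·log₁₀(15.9/4.5) = 88.0 − 10.96 = 77.04 dB SPL.
cooling tower: 88.3 − 20·log₁₀(62.8/4.5) = 88.3 − 22.89 = 65.41 dB SPL.
Σ 10^(L/10) = 6.813e+07 → L_total = 10·log₁₀(6.813e+07) = 78.33 dB SPL.

78 dB SPL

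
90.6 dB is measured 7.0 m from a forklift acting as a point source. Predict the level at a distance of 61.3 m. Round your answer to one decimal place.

71.8 dB

Point-source attenuation: ΔL = 20·log₁₀(r₂/r₁) = 20·log₁₀(61.3/7.0) = 18.847 dB.
L₂ = 90.6 − 20·log₁₀(61.3/7.0) = 90.6 − 18.847 = 71.75 dB.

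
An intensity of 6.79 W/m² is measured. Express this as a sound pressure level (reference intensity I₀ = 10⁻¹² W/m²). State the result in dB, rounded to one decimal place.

I/I₀ = 6.79/10⁻¹² = 6.79×10^12, and L = 10·log₁₀(I/I₀).
L = 10·(0.8319 + 12) = 128.32 dB.

128.3 dB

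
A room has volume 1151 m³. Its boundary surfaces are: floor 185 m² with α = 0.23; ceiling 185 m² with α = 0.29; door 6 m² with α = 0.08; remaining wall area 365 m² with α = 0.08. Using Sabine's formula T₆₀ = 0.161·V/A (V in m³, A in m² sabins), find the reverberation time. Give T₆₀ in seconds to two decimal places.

1.47 s

Summing Sᵢαᵢ: 185·0.23 + 185·0.29 + 6·0.08 + 365·0.08 = 125.88 m².
T₆₀ = 0.161·V/A = 0.161·1151/125.88 = 1.472 s.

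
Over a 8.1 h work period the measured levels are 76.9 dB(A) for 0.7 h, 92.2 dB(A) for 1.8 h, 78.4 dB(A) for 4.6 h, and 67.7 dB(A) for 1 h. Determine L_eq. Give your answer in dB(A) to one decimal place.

L_eq = 10·log₁₀[(1/T)·Σ tᵢ·10^(Lᵢ/10)] with T = 8.1 h.
Σ tᵢ·10^(Lᵢ/10) = 0.7·10^(76.9/10) + 1.8·10^(92.2/10) + 4.6·10^(78.4/10) + 1·10^(67.7/10) = 3.346e+09.
L_eq = 10·log₁₀(3.346e+09/8.1) = 86.16 dB(A).

86.2 dB(A)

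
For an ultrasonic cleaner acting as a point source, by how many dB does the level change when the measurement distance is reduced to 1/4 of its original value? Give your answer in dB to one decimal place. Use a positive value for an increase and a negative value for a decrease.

With spherical spreading the level changes by −20·log₁₀(r₂/r₁).
ΔL = −20·log₁₀(0.25) = +12.04 dB.

+12.0 dB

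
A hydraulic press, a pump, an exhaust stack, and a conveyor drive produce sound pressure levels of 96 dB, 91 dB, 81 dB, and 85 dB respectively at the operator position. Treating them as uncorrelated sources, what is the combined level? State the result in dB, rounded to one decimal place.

97.5 dB

Incoherent sources combine by intensity addition: L_total = 10·log₁₀(Σ 10^(L_i/10)).
Σ 10^(L/10) = 10^(96/10) + 10^(91/10) + 10^(81/10) + 10^(85/10) = 5.682e+09.
L_total = 10·log₁₀(5.682e+09) = 97.55 dB.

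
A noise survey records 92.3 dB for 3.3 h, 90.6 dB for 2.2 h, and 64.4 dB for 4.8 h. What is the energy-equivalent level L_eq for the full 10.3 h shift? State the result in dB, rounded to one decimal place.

The energy average is taken in the linear domain: L_eq = 10·log₁₀[(Σ tᵢ·10^(Lᵢ/10))/T], T = 10.3 h.
Σ tᵢ·10^(Lᵢ/10) = 3.3·10^(92.3/10) + 2.2·10^(90.6/10) + 4.8·10^(64.4/10) = 8.143e+09.
L_eq = 10·log₁₀(8.143e+09/10.3) = 88.98 dB.

89.0 dB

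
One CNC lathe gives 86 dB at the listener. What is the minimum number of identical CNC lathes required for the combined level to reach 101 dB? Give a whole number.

32

N identical sources give L₁ + 10·log₁₀ N, so require 10·log₁₀ N ≥ 101 − 86 = 15.0 dB.
N ≥ 10^(15.0/10) = 31.623, so N = 32.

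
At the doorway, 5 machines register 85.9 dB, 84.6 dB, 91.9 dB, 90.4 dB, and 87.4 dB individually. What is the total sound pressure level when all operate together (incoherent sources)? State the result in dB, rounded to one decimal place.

95.9 dB

For uncorrelated sources the intensities add, so convert each level to linear form, sum, and take 10·log₁₀ of the total.
Σ 10^(L/10) = 10^(85.9/10) + 10^(84.6/10) + 10^(91.9/10) + 10^(90.4/10) + 10^(87.4/10) = 3.872e+09.
L_total = 10·log₁₀(3.872e+09) = 95.88 dB.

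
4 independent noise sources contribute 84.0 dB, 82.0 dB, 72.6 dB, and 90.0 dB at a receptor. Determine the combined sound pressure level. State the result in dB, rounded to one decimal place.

Incoherent sources combine by intensity addition: L_total = 10·log₁₀(Σ 10^(L_i/10)).
Σ 10^(L/10) = 10^(84.0/10) + 10^(82.0/10) + 10^(72.6/10) + 10^(90.0/10) = 1.428e+09.
L_total = 10·log₁₀(1.428e+09) = 91.55 dB.

91.5 dB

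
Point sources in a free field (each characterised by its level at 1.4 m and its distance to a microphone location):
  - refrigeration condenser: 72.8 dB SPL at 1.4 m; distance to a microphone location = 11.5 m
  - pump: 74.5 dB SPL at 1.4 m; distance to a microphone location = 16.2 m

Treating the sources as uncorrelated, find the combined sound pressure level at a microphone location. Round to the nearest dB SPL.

First find each source's level at the receiver (point-source: −20·log₁₀(r/r_ref)), then combine on an intensity basis.
refrigeration condenser: 72.8 − 20·log₁₀(11.5/1.4) = 72.8 − 18.29 = 54.51 dB SPL.
pump: 74.5 − 20·log₁₀(16.2/1.4) = 74.5 − 21.27 = 53.23 dB SPL.
Σ 10^(L/10) = 4.929e+05 → L_total = 10·log₁₀(4.929e+05) = 56.93 dB SPL.

57 dB SPL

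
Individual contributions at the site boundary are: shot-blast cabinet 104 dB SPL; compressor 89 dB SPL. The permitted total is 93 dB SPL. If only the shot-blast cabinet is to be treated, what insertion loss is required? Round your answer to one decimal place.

13.2 dB

Fixed contribution from the other source: Σ 10^(L/10) = 10^(89/10) = 7.943e+08 (89.00 dB SPL).
The limit corresponds to 10^(93/10) = 1.995e+09; subtracting the fixed part leaves 1.201e+09 for the shot-blast cabinet, i.e. 90.80 dB SPL.
So the shot-blast cabinet must be reduced from 104 to 90.80 dB SPL: IL = 13.20 dB.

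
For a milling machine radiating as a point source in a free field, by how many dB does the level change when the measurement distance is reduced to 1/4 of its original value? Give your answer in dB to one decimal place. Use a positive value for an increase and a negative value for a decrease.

+12.0 dB

With spherical spreading the level changes by −20·log₁₀(r₂/r₁).
ΔL = −20·log₁₀(0.25) = +12.04 dB.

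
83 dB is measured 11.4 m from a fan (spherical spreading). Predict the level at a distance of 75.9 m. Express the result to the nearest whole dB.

For a point source, L₂ = L₁ − 20·log₁₀(r₂/r₁).
L₂ = 83 − 20·log₁₀(75.9/11.4) = 83 − 16.467 = 66.53 dB.

67 dB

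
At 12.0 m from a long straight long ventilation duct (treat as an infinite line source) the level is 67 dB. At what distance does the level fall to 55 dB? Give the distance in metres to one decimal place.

190.2 m

For a line source L₁ − L₂ = 10·log₁₀(r₂/r₁), so r₂ = r₁·10^((L₁−L₂)/10).
r₂ = 12.0·10^((67−55)/10) = 12.0·10^(12.0/10) = 190.19 m.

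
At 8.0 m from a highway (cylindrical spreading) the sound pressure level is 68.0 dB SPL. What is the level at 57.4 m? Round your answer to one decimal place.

59.4 dB SPL

Cylindrical spreading from a line source gives a 10·log₁₀(r₂/r₁) drop.
L₂ = 68.0 − 10·log₁₀(57.4/8.0) = 68.0 − 8.558 = 59.44 dB SPL.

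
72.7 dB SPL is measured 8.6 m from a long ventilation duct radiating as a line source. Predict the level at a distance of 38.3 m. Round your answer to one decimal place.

66.2 dB SPL

Line-source attenuation: ΔL = 10·log₁₀(r₂/r₁) = 10·log₁₀(38.3/8.6) = 6.487 dB.
L₂ = 72.7 − 10·log₁₀(38.3/8.6) = 72.7 − 6.487 = 66.21 dB SPL.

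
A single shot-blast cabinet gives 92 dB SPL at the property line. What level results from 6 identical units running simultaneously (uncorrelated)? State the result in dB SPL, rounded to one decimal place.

99.8 dB SPL

L_total = L₁ + 10·log₁₀ N for N identical incoherent sources.
L_total = 92 + 10·log₁₀(6) = 92 + 7.782 = 99.78 dB SPL.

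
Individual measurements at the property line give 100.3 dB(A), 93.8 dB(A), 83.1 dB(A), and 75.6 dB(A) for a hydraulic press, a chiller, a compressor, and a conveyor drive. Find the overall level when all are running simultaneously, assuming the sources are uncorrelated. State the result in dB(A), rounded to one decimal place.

Incoherent sources combine by intensity addition: L_total = 10·log₁₀(Σ 10^(L_i/10)).
Σ 10^(L/10) = 10^(100.3/10) + 10^(93.8/10) + 10^(83.1/10) + 10^(75.6/10) = 1.335e+10.
L_total = 10·log₁₀(1.335e+10) = 101.26 dB(A).

101.3 dB(A)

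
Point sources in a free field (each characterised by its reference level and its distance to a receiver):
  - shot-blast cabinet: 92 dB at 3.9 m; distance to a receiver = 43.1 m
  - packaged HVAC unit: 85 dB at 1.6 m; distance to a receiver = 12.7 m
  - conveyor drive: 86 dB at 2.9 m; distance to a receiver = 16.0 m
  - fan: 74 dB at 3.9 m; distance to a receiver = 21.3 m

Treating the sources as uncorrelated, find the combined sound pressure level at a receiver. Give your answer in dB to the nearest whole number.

Apply inverse-square spreading to bring every level to the receiver, then sum 10^(L/10).
shot-blast cabinet: 92 − 20·log₁₀(43.1/3.9) = 92 − 20.87 = 71.13 dB.
packaged HVAC unit: 85 − 20·log₁₀(12.7/1.6) = 85 − 17.99 = 67.01 dB.
conveyor drive: 86 − 20·log₁₀(16.0/2.9) = 86 − 14.83 = 71.17 dB.
fan: 74 − 20·log₁₀(21.3/3.9) = 74 − 14.75 = 59.25 dB.
Σ 10^(L/10) = 3.192e+07 → L_total = 10·log₁₀(3.192e+07) = 75.04 dB.

75 dB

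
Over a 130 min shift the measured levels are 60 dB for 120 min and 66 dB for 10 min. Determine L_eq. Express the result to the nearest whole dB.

61 dB

Weight each interval's intensity by its duration and average over T = 130 min:
Σ tᵢ·10^(Lᵢ/10) = 120·10^(60/10) + 10·10^(66/10) = 1.598e+08.
L_eq = 10·log₁₀(1.598e+08/130) = 60.90 dB.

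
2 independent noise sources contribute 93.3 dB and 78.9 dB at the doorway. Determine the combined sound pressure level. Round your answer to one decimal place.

93.5 dB

Incoherent sources combine by intensity addition: L_total = 10·log₁₀(Σ 10^(L_i/10)).
Σ 10^(L/10) = 10^(93.3/10) + 10^(78.9/10) = 2.216e+09.
L_total = 10·log₁₀(2.216e+09) = 93.45 dB.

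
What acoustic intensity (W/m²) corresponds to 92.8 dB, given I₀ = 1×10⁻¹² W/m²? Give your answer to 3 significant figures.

I/I₀ = 10^(92.8/10) = 1.905e+09, so I = 1.905e+09 × 10⁻¹² W/m².

0.00191 W/m²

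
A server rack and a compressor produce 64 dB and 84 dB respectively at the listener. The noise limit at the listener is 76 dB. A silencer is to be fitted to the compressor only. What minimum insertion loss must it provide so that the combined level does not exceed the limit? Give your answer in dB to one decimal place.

The untreated sources together contribute 10^(64/10) = 2.512e+06, i.e. 64.00 dB.
To meet 76 dB overall, the treated compressor may contribute at most 10^(76/10) − 2.512e+06 = 3.730e+07, i.e. 75.72 dB.
So the compressor must be reduced from 84 to 75.72 dB: IL = 8.28 dB.

8.3 dB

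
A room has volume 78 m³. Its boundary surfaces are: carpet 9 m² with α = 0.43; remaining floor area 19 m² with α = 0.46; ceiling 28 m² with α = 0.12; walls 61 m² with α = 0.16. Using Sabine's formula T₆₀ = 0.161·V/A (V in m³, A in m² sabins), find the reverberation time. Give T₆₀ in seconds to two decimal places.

A = Σ Sᵢαᵢ = 9·0.43 + 19·0.46 + 28·0.12 + 61·0.16 = 25.73 m².
T₆₀ = 0.161·V/A = 0.161·78/25.73 = 0.488 s.

0.49 s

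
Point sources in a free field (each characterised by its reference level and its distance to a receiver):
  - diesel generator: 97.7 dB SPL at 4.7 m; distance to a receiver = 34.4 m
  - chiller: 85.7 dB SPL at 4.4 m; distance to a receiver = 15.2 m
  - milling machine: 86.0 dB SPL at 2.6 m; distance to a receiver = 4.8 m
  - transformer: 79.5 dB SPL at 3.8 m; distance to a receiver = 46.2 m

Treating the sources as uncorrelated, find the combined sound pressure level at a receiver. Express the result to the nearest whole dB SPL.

First find each source's level at the receiver (point-source: −20·log₁₀(r/r_ref)), then combine on an intensity basis.
diesel generator: 97.7 − 20·log₁₀(34.4/4.7) = 97.7 − 17.29 = 80.41 dB SPL.
chiller: 85.7 − 20·log₁₀(15.2/4.4) = 85.7 − 10.77 = 74.93 dB SPL.
milling machine: 86.0 − 20·log₁₀(4.8/2.6) = 86.0 − 5.33 = 80.67 dB SPL.
transformer: 79.5 − 20·log₁₀(46.2/3.8) = 79.5 − 21.70 = 57.80 dB SPL.
Σ 10^(L/10) = 2.585e+08 → L_total = 10·log₁₀(2.585e+08) = 84.12 dB SPL.

84 dB SPL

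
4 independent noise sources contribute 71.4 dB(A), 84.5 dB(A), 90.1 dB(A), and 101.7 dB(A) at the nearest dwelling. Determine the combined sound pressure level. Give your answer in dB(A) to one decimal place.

Incoherent sources combine by intensity addition: L_total = 10·log₁₀(Σ 10^(L_i/10)).
Σ 10^(L/10) = 10^(71.4/10) + 10^(84.5/10) + 10^(90.1/10) + 10^(101.7/10) = 1.611e+10.
L_total = 10·log₁₀(1.611e+10) = 102.07 dB(A).

102.1 dB(A)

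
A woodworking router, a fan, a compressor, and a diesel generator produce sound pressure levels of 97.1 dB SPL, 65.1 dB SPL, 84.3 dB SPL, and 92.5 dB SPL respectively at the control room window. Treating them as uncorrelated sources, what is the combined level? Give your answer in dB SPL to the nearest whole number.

99 dB SPL

Incoherent sources combine by intensity addition: L_total = 10·log₁₀(Σ 10^(L_i/10)).
Σ 10^(L/10) = 10^(97.1/10) + 10^(65.1/10) + 10^(84.3/10) + 10^(92.5/10) = 7.179e+09.
L_total = 10·log₁₀(7.179e+09) = 98.56 dB SPL.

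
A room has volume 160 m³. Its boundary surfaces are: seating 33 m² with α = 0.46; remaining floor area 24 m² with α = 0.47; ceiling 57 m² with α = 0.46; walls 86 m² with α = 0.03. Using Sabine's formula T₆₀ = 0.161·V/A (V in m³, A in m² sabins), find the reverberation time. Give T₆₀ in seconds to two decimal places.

0.47 s

A = Σ Sᵢαᵢ = 33·0.46 + 24·0.47 + 57·0.46 + 86·0.03 = 55.26 m².
T₆₀ = 0.161 × 160 / 55.26 = 0.466 s.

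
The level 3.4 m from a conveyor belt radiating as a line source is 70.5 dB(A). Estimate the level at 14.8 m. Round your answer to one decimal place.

For a line source, L₂ = L₁ − 10·log₁₀(r₂/r₁).
L₂ = 70.5 − 10·log₁₀(14.8/3.4) = 70.5 − 6.388 = 64.11 dB(A).

64.1 dB(A)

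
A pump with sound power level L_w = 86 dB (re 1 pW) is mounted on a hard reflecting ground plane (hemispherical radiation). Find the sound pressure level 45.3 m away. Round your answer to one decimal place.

44.9 dB

Free-field hemispherical radiation: L_p = L_w − 10·log₁₀(2π·r²), r = 45.3 m.
2π·r² = 1.289e+04 m², 10·log₁₀ of that is 41.104 dB.
L_p = 86 − 41.104 = 44.90 dB.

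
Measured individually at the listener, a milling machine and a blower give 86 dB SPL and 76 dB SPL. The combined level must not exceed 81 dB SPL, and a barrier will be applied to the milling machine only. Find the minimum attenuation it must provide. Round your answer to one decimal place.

Everything except the milling machine sums to 10^(76/10) = 3.981e+07 in linear terms, 76.00 dB SPL.
To meet 81 dB SPL overall, the treated milling machine may contribute at most 10^(81/10) − 3.981e+07 = 8.608e+07, i.e. 79.35 dB SPL.
Required insertion loss = 86 − 79.35 = 6.65 dB.

6.7 dB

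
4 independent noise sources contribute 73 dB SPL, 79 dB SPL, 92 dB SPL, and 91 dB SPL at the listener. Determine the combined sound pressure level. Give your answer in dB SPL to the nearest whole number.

95 dB SPL

Incoherent sources combine by intensity addition: L_total = 10·log₁₀(Σ 10^(L_i/10)).
Σ 10^(L/10) = 10^(73/10) + 10^(79/10) + 10^(92/10) + 10^(91/10) = 2.943e+09.
L_total = 10·log₁₀(2.943e+09) = 94.69 dB SPL.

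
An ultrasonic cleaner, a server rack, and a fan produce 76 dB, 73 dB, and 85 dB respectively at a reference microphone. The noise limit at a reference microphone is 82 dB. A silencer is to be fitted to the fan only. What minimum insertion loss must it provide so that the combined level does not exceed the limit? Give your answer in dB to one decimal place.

5.1 dB

The untreated sources together contribute 10^(76/10) + 10^(73/10) = 5.976e+07, i.e. 77.76 dB.
To meet 82 dB overall, the treated fan may contribute at most 10^(82/10) − 5.976e+07 = 9.873e+07, i.e. 79.94 dB.
Required insertion loss = 85 − 79.94 = 5.06 dB.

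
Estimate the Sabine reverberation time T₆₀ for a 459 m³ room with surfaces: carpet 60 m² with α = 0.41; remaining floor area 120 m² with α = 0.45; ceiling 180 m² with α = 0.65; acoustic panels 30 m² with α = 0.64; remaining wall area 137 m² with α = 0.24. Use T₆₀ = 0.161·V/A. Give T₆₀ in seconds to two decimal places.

0.30 s

A = Σ Sᵢαᵢ = 60·0.41 + 120·0.45 + 180·0.65 + 30·0.64 + 137·0.24 = 247.68 m².
T₆₀ = 0.161 × 459 / 247.68 = 0.298 s.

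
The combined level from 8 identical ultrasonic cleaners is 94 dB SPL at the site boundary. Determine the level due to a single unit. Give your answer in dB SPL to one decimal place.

85.0 dB SPL

Dividing the total intensity by 8 lowers the level by 10·log₁₀ 8 = 9.031 dB: L₁ = 94 − 9.031.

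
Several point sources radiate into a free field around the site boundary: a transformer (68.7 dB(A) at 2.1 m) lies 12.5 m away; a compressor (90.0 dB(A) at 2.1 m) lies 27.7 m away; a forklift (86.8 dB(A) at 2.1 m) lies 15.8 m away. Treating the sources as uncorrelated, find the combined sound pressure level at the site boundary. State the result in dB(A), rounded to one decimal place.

Propagate each source to the receiver with L = L_ref − 20·log₁₀(r/r_ref), then add intensities.
transformer: 68.7 − 20·log₁₀(12.5/2.1) = 68.7 − 15.49 = 53.21 dB(A).
compressor: 90.0 − 20·log₁₀(27.7/2.1) = 90.0 − 22.41 = 67.59 dB(A).
forklift: 86.8 − 20·log₁₀(15.8/2.1) = 86.8 − 17.53 = 69.27 dB(A).
Σ 10^(L/10) = 1.441e+07 → L_total = 10·log₁₀(1.441e+07) = 71.59 dB(A).

71.6 dB(A)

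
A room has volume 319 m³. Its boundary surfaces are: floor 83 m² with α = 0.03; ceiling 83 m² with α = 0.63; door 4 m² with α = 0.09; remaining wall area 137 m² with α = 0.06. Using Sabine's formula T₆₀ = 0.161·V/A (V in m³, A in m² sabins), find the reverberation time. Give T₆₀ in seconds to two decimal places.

0.81 s

A = Σ Sᵢαᵢ = 83·0.03 + 83·0.63 + 4·0.09 + 137·0.06 = 63.36 m².
T₆₀ = 0.161·V/A = 0.161·319/63.36 = 0.811 s.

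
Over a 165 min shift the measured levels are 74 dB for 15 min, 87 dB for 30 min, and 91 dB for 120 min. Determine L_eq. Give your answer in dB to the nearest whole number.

90 dB

Weight each interval's intensity by its duration and average over T = 165 min:
Σ tᵢ·10^(Lᵢ/10) = 15·10^(74/10) + 30·10^(87/10) + 120·10^(91/10) = 1.665e+11.
L_eq = 10·log₁₀(1.665e+11/165) = 90.04 dB.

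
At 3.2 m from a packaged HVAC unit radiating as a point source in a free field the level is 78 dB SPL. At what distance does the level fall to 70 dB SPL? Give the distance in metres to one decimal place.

For a point source L₁ − L₂ = 20·log₁₀(r₂/r₁), so r₂ = r₁·10^((L₁−L₂)/20).
r₂ = 3.2·10^((78−70)/20) = 3.2·10^(8.0/20) = 8.04 m.

8.0 m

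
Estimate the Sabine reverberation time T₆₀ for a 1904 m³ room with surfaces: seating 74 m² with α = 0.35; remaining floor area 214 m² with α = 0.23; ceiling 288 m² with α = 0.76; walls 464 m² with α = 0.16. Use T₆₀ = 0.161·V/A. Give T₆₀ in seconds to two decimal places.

Total absorption A = 74·0.35 + 214·0.23 + 288·0.76 + 464·0.16 = 368.24 m² sabins.
T₆₀ = 0.161·V/A = 0.161·1904/368.24 = 0.832 s.

0.83 s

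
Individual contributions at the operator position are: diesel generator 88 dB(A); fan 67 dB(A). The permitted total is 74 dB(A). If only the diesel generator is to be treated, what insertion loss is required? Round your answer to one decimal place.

15.0 dB

Fixed contribution from the other source: Σ 10^(L/10) = 10^(67/10) = 5.012e+06 (67.00 dB(A)).
To meet 74 dB(A) overall, the treated diesel generator may contribute at most 10^(74/10) − 5.012e+06 = 2.011e+07, i.e. 73.03 dB(A).
Required insertion loss = 88 − 73.03 = 14.97 dB.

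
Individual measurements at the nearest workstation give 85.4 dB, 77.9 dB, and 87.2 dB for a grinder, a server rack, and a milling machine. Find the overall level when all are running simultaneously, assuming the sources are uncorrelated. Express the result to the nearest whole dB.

Incoherent sources combine by intensity addition: L_total = 10·log₁₀(Σ 10^(L_i/10)).
Σ 10^(L/10) = 10^(85.4/10) + 10^(77.9/10) + 10^(87.2/10) = 9.332e+08.
L_total = 10·log₁₀(9.332e+08) = 89.70 dB.

90 dB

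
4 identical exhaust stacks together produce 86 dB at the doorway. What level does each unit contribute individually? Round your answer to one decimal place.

Dividing the total intensity by 4 lowers the level by 10·log₁₀ 4 = 6.021 dB: L₁ = 86 − 6.021.

80.0 dB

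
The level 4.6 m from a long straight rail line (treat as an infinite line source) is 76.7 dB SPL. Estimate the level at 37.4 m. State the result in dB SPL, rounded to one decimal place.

67.6 dB SPL

Cylindrical spreading from a line source gives a 10·log₁₀(r₂/r₁) drop.
L₂ = 76.7 − 10·log₁₀(37.4/4.6) = 76.7 − 9.101 = 67.60 dB SPL.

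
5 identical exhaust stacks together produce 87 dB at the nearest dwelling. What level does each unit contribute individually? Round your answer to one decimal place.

5 equal contributions raise the level by 10·log₁₀ 5 = 6.990 dB, so each unit alone gives 87 − 6.990.

80.0 dB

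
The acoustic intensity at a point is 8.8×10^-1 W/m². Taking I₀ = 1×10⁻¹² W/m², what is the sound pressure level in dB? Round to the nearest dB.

119 dB

I/I₀ = 8.8×10^-1/10⁻¹² = 8.8×10^11, and L = 10·log₁₀(I/I₀).
L = 10·(0.9445 + 11) = 119.44 dB.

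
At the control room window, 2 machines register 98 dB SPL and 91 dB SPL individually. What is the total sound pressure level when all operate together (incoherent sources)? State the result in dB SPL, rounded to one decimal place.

98.8 dB SPL

For uncorrelated sources the intensities add, so convert each level to linear form, sum, and take 10·log₁₀ of the total.
Σ 10^(L/10) = 10^(98/10) + 10^(91/10) = 7.568e+09.
L_total = 10·log₁₀(7.568e+09) = 98.79 dB SPL.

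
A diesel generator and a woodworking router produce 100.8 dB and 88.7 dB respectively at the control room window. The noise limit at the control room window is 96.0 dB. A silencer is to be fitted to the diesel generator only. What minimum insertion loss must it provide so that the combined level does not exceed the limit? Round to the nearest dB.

The untreated sources together contribute 10^(88.7/10) = 7.413e+08, i.e. 88.70 dB.
To meet 96.0 dB overall, the treated diesel generator may contribute at most 10^(96.0/10) − 7.413e+08 = 3.240e+09, i.e. 95.11 dB.
So the diesel generator must be reduced from 100.8 to 95.11 dB: IL = 5.69 dB.

6 dB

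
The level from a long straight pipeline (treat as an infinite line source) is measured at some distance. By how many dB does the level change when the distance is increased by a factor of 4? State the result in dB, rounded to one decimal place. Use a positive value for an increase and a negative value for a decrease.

-6.0 dB

Line-source spreading: ΔL = −10·log₁₀(r₂/r₁).
ΔL = −10·log₁₀(4) = -6.02 dB.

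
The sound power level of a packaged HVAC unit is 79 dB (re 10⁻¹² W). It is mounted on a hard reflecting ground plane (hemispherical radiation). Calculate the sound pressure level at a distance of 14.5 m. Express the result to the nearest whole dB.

The power spreads over a hemisphere of area 2π·r², so L_p = L_w − 10·log₁₀(2π·r²).
2π·r² = 1321 m², 10·log₁₀ of that is 31.209 dB.
L_p = 79 − 31.209 = 47.79 dB.

48 dB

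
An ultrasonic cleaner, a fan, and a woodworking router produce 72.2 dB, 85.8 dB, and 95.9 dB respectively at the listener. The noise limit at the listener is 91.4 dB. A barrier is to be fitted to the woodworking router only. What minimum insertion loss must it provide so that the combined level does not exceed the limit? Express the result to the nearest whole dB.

6 dB

Everything except the woodworking router sums to 10^(72.2/10) + 10^(85.8/10) = 3.968e+08 in linear terms, 85.99 dB.
The limit corresponds to 10^(91.4/10) = 1.380e+09; subtracting the fixed part leaves 9.836e+08 for the woodworking router, i.e. 89.93 dB.
Required insertion loss = 95.9 − 89.93 = 5.97 dB.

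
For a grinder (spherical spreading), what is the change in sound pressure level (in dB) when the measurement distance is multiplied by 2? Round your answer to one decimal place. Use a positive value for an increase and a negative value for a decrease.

-6.0 dB

A point source loses 6 dB per doubling of distance; generally ΔL = −20·log₁₀(r₂/r₁).
ΔL = −20·log₁₀(2) = -6.02 dB.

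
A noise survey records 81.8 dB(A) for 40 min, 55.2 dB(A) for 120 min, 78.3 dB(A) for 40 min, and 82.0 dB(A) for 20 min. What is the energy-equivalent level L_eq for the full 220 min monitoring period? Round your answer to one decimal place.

The energy average is taken in the linear domain: L_eq = 10·log₁₀[(Σ tᵢ·10^(Lᵢ/10))/T], T = 220 min.
Σ tᵢ·10^(Lᵢ/10) = 40·10^(81.8/10) + 120·10^(55.2/10) + 40·10^(78.3/10) + 20·10^(82.0/10) = 1.197e+10.
L_eq = 10·log₁₀(1.197e+10/220) = 77.36 dB(A).

77.4 dB(A)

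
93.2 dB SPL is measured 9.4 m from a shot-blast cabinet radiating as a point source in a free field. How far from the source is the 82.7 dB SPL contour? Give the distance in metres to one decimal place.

For a point source L₁ − L₂ = 20·log₁₀(r₂/r₁), so r₂ = r₁·10^((L₁−L₂)/20).
r₂ = 9.4·10^((93.2−82.7)/20) = 9.4·10^(10.5/20) = 31.49 m.

31.5 m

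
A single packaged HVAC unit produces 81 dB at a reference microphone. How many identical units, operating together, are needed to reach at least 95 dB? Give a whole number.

26

Need L₁ + 10·log₁₀ N ≥ 95, i.e. log₁₀ N ≥ 1.40.
N ≥ 10^(14.0/10) = 25.119, so N = 26.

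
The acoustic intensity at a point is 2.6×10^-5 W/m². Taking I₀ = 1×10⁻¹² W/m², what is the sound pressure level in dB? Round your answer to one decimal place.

74.1 dB

I/I₀ = 2.6×10^-5/10⁻¹² = 2.6×10^7, and L = 10·log₁₀(I/I₀).
L = 10·(0.4150 + 7) = 74.15 dB.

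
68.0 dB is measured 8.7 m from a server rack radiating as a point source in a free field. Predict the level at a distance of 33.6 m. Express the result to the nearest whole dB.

For a point source, L₂ = L₁ − 20·log₁₀(r₂/r₁).
L₂ = 68.0 − 20·log₁₀(33.6/8.7) = 68.0 − 11.736 = 56.26 dB.

56 dB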